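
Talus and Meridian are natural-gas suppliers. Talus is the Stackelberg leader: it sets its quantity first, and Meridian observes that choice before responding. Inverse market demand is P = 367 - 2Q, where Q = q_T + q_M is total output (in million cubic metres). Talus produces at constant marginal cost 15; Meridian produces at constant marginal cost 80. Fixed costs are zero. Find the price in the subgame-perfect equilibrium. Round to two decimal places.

119.25

Solve by backward induction. Given q_T, the follower Meridian maximises π_M = (367 - 2q_T - 2q_M)q_M - 80q_M.
∂π_M/∂q_M = 287 - 2q_T - 4q_M = 0 gives the reaction function q_M = (287 - 2q_T)/4.
Talus substitutes q_M(q_T) into its own profit: π_T = q_T(367 - 2q_T - (287 - 2q_T)/2) - 15q_T = (447/2 - q_T)q_T - 15q_T.
Maximising: ∂π_T/∂q_T = 417/2 - 2q_T = 0, giving q_T = 417/4.
Then q_M = (287 - 2·(417/4))/4 = 157/8.
Total output Q = 991/8, so price P = 367 - 2·(991/8) = 477/4.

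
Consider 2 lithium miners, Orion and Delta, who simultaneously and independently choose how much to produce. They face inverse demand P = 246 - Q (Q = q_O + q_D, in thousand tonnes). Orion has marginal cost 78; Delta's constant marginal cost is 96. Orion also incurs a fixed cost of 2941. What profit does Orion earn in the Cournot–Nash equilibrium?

Orion's profit: π_O = (246 - Q)q_O - (78q_O). Setting ∂π_O/∂q_O = 0: 168 - 2q_O - (q_D) = 0.
Delta's profit: π_D = (246 - Q)q_D - (96q_D). Setting ∂π_D/∂q_D = 0: 150 - 2q_D - (q_O) = 0.
So q_O = (168 - q_D)/2 and q_D = (150 - q_O)/2.
Substituting one into the other gives q_O = 62 and q_D = 44.
Price P = 246 - 106 = 140.
Orion's profit: (140 - 78)·62 - 2941 = 903.

903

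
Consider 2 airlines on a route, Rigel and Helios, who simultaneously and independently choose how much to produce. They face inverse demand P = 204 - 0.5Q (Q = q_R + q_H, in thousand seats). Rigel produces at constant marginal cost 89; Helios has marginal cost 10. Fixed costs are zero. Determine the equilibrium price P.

101

Rigel's profit: π_R = (204 - 0.5Q)q_R - (89q_R). Setting ∂π_R/∂q_R = 0: 115 - q_R - (1/2)(q_H) = 0.
Helios's first-order condition: 194 - q_H - (1/2)(q_R) = 0.
So q_R = (115 - (1/2)q_H) and q_H = (194 - (1/2)q_R).
Solving the pair: q_R = 24, q_H = 182.
Total output Q = 206, so price P = 204 - (1/2)·206 = 101.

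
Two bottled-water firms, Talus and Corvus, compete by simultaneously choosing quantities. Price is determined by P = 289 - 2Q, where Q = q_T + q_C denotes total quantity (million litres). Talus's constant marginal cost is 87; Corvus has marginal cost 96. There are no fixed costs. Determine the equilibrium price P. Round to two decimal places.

Talus's profit: π_T = (289 - 2Q)q_T - (87q_T). Setting ∂π_T/∂q_T = 0: 202 - 4q_T - 2(q_C) = 0.
Corvus's first-order condition: 193 - 4q_C - 2(q_T) = 0.
Rearranging gives the reaction functions q_T = (202 - 2q_C)/4 and q_C = (193 - 2q_T)/4.
Solving the pair: q_T = 211/6, q_C = 92/3.
Total output Q = 395/6, so price P = 289 - 2·(395/6) = 472/3.

157.33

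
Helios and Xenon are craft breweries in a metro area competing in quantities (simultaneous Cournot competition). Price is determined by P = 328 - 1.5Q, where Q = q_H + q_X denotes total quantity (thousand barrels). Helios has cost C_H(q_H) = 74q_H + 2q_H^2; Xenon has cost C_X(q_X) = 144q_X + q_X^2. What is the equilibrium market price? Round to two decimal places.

240.93

Helios's profit: π_H = (328 - 1.5Q)q_H - (74q_H + 2q_H²). Setting ∂π_H/∂q_H = 0: 254 - 7q_H - (3/2)(q_X) = 0.
Xenon's first-order condition: 184 - 5q_X - (3/2)(q_H) = 0.
So q_H = (254 - (3/2)q_X)/7 and q_X = (184 - (3/2)q_H)/5.
Solving the pair: q_H = 30.3511, q_X = 27.6947.
Total output Q = 58.0458, so price P = 328 - (3/2)·58.0458 = 240.9313.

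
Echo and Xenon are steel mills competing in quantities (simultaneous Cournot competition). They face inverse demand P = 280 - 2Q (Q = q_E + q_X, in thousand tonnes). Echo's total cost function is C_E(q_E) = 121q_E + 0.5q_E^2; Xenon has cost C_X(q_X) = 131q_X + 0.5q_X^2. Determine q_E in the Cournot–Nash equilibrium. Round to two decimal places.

Echo's profit: π_E = (280 - 2Q)q_E - (121q_E + (1/2)q_E²). Setting ∂π_E/∂q_E = 0: 159 - 5q_E - 2(q_X) = 0.
Xenon's first-order condition: 149 - 5q_X - 2(q_E) = 0.
So q_E = (159 - 2q_X)/5 and q_X = (149 - 2q_E)/5.
Substituting one into the other gives q_E = 71/3 and q_X = 61/3.

23.67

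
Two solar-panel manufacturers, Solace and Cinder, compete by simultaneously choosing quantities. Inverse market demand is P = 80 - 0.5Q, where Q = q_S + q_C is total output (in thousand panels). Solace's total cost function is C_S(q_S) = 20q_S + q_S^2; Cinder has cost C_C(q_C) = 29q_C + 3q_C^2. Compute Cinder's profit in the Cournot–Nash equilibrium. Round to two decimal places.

122.98

Solace's profit: π_S = (80 - 0.5Q)q_S - (20q_S + q_S²). Setting ∂π_S/∂q_S = 0: 60 - 3q_S - (1/2)(q_C) = 0.
Cinder's first-order condition: 51 - 7q_C - (1/2)(q_S) = 0.
Rearranging gives the reaction functions q_S = (60 - (1/2)q_C)/3 and q_C = (51 - (1/2)q_S)/7.
Solving the pair: q_S = 1578/83, q_C = 492/83.
Price P = 80 - (1/2)·24.9398 = 67.5301.
Cinder's profit: 67.5301·(492/83) - 29·(492/83) - 3(492/83)² = 122.9821.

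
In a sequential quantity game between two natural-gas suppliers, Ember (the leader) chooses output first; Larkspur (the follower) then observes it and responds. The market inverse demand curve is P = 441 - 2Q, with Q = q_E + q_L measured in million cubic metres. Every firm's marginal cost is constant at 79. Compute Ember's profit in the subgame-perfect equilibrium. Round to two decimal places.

Solve by backward induction. Given q_E, the follower Larkspur maximises π_L = (441 - 2q_E - 2q_L)q_L - 79q_L.
∂π_L/∂q_L = 362 - 2q_E - 4q_L = 0 gives the reaction function q_L = (362 - 2q_E)/4.
The leader anticipates this reaction. Substituting into P = 441 - 2Q gives P = 260 - q_E, so π_E = (260 - q_E)q_E - 79q_E.
Maximising: ∂π_E/∂q_E = 181 - 2q_E = 0, giving q_E = 181/2.
Then q_L = (362 - 2·(181/2))/4 = 181/4.
Price P = 441 - 2·(543/4) = 339/2.
Ember's profit: (339/2 - 79)·(181/2) = 8190.2500.

8190.25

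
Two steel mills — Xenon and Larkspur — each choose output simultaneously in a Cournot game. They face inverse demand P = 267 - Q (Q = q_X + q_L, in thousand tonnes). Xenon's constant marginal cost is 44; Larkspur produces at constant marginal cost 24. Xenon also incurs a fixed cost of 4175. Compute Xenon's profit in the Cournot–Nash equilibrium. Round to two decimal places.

403.78

Xenon's profit: π_X = (267 - Q)q_X - (44q_X). Setting ∂π_X/∂q_X = 0: 223 - 2q_X - (q_L) = 0.
Larkspur's first-order condition: 243 - 2q_L - (q_X) = 0.
Rearranging gives the reaction functions q_X = (223 - q_L)/2 and q_L = (243 - q_X)/2.
Substituting one into the other gives q_X = 203/3 and q_L = 263/3.
Price P = 267 - 466/3 = 335/3.
Xenon's profit: (335/3 - 44)·(203/3) - 4175 = 403.7778.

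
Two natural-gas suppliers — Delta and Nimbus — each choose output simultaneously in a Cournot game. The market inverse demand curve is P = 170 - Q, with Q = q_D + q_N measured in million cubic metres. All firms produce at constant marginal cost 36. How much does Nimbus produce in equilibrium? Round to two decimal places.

A representative firm's profit is π_i = q_i(170 - Q) - 36q_i.
Setting ∂π_i/∂q_i = 0 with rivals' quantities fixed: 134 - 2q_i - q_j = 0.
By symmetry each firm produces the same amount; substituting q_j = q_i yields q_i = 134/3.

44.67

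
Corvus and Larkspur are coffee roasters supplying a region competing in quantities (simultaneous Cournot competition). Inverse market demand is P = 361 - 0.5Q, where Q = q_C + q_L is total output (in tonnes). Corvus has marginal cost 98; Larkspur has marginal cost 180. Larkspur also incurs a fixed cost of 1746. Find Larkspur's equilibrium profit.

432

Corvus's profit: π_C = (361 - 0.5Q)q_C - (98q_C). Setting ∂π_C/∂q_C = 0: 263 - q_C - (1/2)(q_L) = 0.
Larkspur's first-order condition: 181 - q_L - (1/2)(q_C) = 0.
So q_C = (263 - (1/2)q_L) and q_L = (181 - (1/2)q_C).
Solving the pair: q_C = 230, q_L = 66.
Price P = 361 - (1/2)·296 = 213.
Larkspur's profit: (213 - 180)·66 - 1746 = 432.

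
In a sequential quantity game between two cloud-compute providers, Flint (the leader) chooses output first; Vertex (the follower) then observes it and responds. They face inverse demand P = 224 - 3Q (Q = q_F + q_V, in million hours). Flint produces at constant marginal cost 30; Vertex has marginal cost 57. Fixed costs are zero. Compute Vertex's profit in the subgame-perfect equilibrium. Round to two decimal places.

266.02

The follower Vertex best-responds to any q_F: π_V = (224 - 3Q)q_V - 57q_V.
Follower FOC: 167 - 3q_F - 6q_V = 0, so q_V(q_F) = (167 - 3q_F)/6.
The leader anticipates this reaction. Substituting into P = 224 - 3Q gives P = 281/2 - (3/2)q_F, so π_F = (281/2 - (3/2)q_F)q_F - 30q_F.
Maximising: ∂π_F/∂q_F = 221/2 - 3q_F = 0, giving q_F = 221/6.
Then q_V = (167 - 3·(221/6))/6 = 113/12.
Price P = 224 - 3·(185/4) = 341/4.
Vertex's profit: (341/4 - 57)·(113/12) = 266.0208.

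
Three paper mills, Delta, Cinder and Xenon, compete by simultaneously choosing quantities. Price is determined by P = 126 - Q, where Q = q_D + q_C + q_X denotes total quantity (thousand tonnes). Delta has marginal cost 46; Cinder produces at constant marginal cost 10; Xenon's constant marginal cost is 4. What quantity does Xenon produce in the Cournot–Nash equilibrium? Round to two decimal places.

42.50

Delta's profit: π_D = (126 - Q)q_D - (46q_D). Setting ∂π_D/∂q_D = 0: 80 - 2q_D - (q_C + q_X) = 0.
Cinder's profit: π_C = (126 - Q)q_C - (10q_C). Setting ∂π_C/∂q_C = 0: 116 - 2q_C - (q_D + q_X) = 0.
Xenon's first-order condition: 122 - 2q_X - (q_D + q_C) = 0.
Summing all 3 equations gives 318 − 4Q = 0, hence Q = 159/2.
Back-substituting: q_D = (80 − 159/2) = 1/2, q_C = (116 − 159/2) = 73/2, q_X = (122 − 159/2) = 85/2.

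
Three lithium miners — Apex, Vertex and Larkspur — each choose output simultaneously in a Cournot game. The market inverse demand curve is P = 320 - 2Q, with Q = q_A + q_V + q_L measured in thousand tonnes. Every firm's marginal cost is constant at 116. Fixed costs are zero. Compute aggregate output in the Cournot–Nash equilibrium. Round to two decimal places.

Each firm earns π_i = (320 - 2Q)q_i - 116q_i.
Setting ∂π_i/∂q_i = 0 with rivals' quantities fixed: 204 - 4q_i - 2·Σ_{j≠i} q_j = 0.
With identical firms every q_j equals q_i, so Σ_{j≠i} q_j = 2q_i and 204 = 8q_i, giving q_i = 51/2.
Total output Q = 51/2 + 51/2 + 51/2 = 153/2.

76.50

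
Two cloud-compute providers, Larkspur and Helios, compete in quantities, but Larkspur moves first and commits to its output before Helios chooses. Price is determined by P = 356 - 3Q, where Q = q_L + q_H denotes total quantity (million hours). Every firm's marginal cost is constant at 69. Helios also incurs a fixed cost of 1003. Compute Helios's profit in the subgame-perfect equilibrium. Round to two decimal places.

The follower Helios best-responds to any q_L: π_H = (356 - 3Q)q_H - 69q_H.
Follower FOC: 287 - 3q_L - 6q_H = 0, so q_H(q_L) = (287 - 3q_L)/6.
Larkspur substitutes q_H(q_L) into its own profit: π_L = q_L(356 - 3q_L - (287 - 3q_L)/2) - 69q_L = (425/2 - (3/2)q_L)q_L - 69q_L.
Leader FOC: 287/2 - 3q_L = 0, so q_L = 287/6.
Then q_H = (287 - 3·(287/6))/6 = 287/12.
Price P = 356 - 3·(287/4) = 563/4.
Helios's profit: (563/4 - 69)·(287/12) - 1003 = 713.0208.

713.02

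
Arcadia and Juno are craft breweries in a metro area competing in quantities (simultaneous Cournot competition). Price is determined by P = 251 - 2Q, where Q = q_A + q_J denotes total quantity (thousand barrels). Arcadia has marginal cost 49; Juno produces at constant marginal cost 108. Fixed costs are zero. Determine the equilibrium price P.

136

Arcadia's profit: π_A = (251 - 2Q)q_A - (49q_A). Setting ∂π_A/∂q_A = 0: 202 - 4q_A - 2(q_J) = 0.
Juno's profit: π_J = (251 - 2Q)q_J - (108q_J). Setting ∂π_J/∂q_J = 0: 143 - 4q_J - 2(q_A) = 0.
So q_A = (202 - 2q_J)/4 and q_J = (143 - 2q_A)/4.
Solving the pair: q_A = 87/2, q_J = 14.
Total output Q = 115/2, so price P = 251 - 2·(115/2) = 136.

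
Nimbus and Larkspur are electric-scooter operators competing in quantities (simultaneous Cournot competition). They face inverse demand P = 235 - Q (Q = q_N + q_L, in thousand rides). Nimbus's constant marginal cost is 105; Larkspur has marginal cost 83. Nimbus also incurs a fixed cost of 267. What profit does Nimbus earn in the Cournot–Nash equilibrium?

Nimbus's profit: π_N = (235 - Q)q_N - (105q_N). Setting ∂π_N/∂q_N = 0: 130 - 2q_N - (q_L) = 0.
Larkspur's first-order condition: 152 - 2q_L - (q_N) = 0.
Best responses: q_N = (130 - q_L)/2, q_L = (152 - q_N)/2.
Substituting one into the other gives q_N = 36 and q_L = 58.
Price P = 235 - 94 = 141.
Nimbus's profit: (141 - 105)·36 - 267 = 1029.

1029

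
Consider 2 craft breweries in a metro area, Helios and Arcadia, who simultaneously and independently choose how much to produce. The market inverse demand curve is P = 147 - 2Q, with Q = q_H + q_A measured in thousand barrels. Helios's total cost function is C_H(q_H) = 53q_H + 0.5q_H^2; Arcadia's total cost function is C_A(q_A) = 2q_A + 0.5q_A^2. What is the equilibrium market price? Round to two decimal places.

78.71

Helios's profit: π_H = (147 - 2Q)q_H - (53q_H + (1/2)q_H²). Setting ∂π_H/∂q_H = 0: 94 - 5q_H - 2(q_A) = 0.
Arcadia's first-order condition: 145 - 5q_A - 2(q_H) = 0.
Rearranging gives the reaction functions q_H = (94 - 2q_A)/5 and q_A = (145 - 2q_H)/5.
Substituting one into the other gives q_H = 60/7 and q_A = 179/7.
Total output Q = 239/7, so price P = 147 - 2·(239/7) = 551/7.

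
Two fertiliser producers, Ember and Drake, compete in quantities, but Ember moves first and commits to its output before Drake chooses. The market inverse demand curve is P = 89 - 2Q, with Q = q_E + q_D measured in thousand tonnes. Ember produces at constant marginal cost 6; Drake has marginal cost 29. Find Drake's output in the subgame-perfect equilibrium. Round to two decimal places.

1.75

Solve by backward induction. Given q_E, the follower Drake maximises π_D = (89 - 2q_E - 2q_D)q_D - 29q_D.
∂π_D/∂q_D = 60 - 2q_E - 4q_D = 0 gives the reaction function q_D = (60 - 2q_E)/4.
The leader anticipates this reaction. Substituting into P = 89 - 2Q gives P = 59 - q_E, so π_E = (59 - q_E)q_E - 6q_E.
Maximising: ∂π_E/∂q_E = 53 - 2q_E = 0, giving q_E = 53/2.
Then q_D = (60 - 2·(53/2))/4 = 7/4.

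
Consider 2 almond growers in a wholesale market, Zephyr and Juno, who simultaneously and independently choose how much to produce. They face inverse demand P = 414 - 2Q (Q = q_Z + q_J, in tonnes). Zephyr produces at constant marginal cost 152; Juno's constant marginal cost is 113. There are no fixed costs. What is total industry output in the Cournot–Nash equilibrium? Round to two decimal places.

Zephyr's profit: π_Z = (414 - 2Q)q_Z - (152q_Z). Setting ∂π_Z/∂q_Z = 0: 262 - 4q_Z - 2(q_J) = 0.
Juno's first-order condition: 301 - 4q_J - 2(q_Z) = 0.
Best responses: q_Z = (262 - 2q_J)/4, q_J = (301 - 2q_Z)/4.
Solving the pair: q_Z = 223/6, q_J = 170/3.
Total output Q = 223/6 + 170/3 = 563/6.

93.83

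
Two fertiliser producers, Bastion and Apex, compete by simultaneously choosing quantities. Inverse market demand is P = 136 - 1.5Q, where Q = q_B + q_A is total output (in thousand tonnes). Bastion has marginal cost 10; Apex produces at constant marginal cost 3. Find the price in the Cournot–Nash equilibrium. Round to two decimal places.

Bastion's profit: π_B = (136 - 1.5Q)q_B - (10q_B). Setting ∂π_B/∂q_B = 0: 126 - 3q_B - (3/2)(q_A) = 0.
Apex's first-order condition: 133 - 3q_A - (3/2)(q_B) = 0.
So q_B = (126 - (3/2)q_A)/3 and q_A = (133 - (3/2)q_B)/3.
Solving the pair: q_B = 238/9, q_A = 280/9.
Total output Q = 518/9, so price P = 136 - (3/2)·(518/9) = 149/3.

49.67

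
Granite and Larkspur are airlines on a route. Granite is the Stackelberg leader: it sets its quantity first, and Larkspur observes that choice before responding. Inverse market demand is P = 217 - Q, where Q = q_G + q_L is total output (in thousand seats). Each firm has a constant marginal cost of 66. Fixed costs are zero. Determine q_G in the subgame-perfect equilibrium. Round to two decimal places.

75.50

Solve by backward induction. Given q_G, the follower Larkspur maximises π_L = (217 - q_G - q_L)q_L - 66q_L.
Setting the follower's marginal profit to zero, 151 - q_G - 2q_L = 0, i.e. q_L = (151 - q_G)/2.
Granite substitutes q_L(q_G) into its own profit: π_G = q_G(217 - q_G - (151 - q_G)/2) - 66q_G = (283/2 - (1/2)q_G)q_G - 66q_G.
The leader's first-order condition 151/2 - q_G = 0 yields q_G = 151/2.
Then q_L = (151 - 151/2)/2 = 151/4.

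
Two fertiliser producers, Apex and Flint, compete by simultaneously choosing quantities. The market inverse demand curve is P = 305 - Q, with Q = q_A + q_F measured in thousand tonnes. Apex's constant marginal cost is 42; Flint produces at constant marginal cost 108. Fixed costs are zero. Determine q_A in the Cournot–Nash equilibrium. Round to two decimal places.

Apex's profit: π_A = (305 - Q)q_A - (42q_A). Setting ∂π_A/∂q_A = 0: 263 - 2q_A - (q_F) = 0.
Flint's first-order condition: 197 - 2q_F - (q_A) = 0.
So q_A = (263 - q_F)/2 and q_F = (197 - q_A)/2.
Substituting one into the other gives q_A = 329/3 and q_F = 131/3.

109.67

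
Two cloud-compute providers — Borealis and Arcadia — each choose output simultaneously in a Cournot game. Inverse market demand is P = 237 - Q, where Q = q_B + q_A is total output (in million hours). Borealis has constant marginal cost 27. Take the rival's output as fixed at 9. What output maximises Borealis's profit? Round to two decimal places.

With the rival's output fixed at 9, Borealis's profit is π_B = (237 - 9 - q_B)q_B - (27q_B) = (228 - q_B)q_B - (27q_B).
∂π_B/∂q_B = 201 - 2q_B = 0, so q_B = 201/2.

100.50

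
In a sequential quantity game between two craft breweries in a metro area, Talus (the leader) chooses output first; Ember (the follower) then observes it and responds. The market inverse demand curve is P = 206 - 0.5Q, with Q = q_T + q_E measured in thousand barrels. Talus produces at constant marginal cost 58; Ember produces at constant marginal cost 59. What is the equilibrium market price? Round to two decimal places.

95.25

The follower Ember best-responds to any q_T: π_E = (206 - 0.5Q)q_E - 59q_E.
∂π_E/∂q_E = 147 - (1/2)q_T - q_E = 0 gives the reaction function q_E = (147 - (1/2)q_T).
Talus substitutes q_E(q_T) into its own profit: π_T = q_T(206 - (1/2)q_T - (147 - (1/2)q_T)/2) - 58q_T = (265/2 - (1/4)q_T)q_T - 58q_T.
Leader FOC: 149/2 - (1/2)q_T = 0, so q_T = 149.
Then q_E = (147 - (1/2)·149) = 145/2.
Total output Q = 443/2, so price P = 206 - (1/2)·(443/2) = 381/4.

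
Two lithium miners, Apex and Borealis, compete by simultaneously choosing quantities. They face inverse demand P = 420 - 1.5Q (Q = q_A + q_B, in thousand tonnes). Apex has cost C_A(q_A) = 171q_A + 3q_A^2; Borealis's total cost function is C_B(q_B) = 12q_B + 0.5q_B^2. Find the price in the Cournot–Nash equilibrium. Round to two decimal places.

Apex's profit: π_A = (420 - 1.5Q)q_A - (171q_A + 3q_A²). Setting ∂π_A/∂q_A = 0: 249 - 9q_A - (3/2)(q_B) = 0.
Borealis's first-order condition: 408 - 4q_B - (3/2)(q_A) = 0.
Rearranging gives the reaction functions q_A = (249 - (3/2)q_B)/9 and q_B = (408 - (3/2)q_A)/4.
Substituting one into the other gives q_A = 512/45 and q_B = 1466/15.
Total output Q = 982/9, so price P = 420 - (3/2)·(982/9) = 769/3.

256.33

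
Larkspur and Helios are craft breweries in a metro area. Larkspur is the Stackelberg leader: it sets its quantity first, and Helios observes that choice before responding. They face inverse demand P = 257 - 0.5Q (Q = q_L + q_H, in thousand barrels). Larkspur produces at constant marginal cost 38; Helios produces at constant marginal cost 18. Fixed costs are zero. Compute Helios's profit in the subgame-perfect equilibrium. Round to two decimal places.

Solve by backward induction. Given q_L, the follower Helios maximises π_H = (257 - (1/2)q_L - (1/2)q_H)q_H - 18q_H.
∂π_H/∂q_H = 239 - (1/2)q_L - q_H = 0 gives the reaction function q_H = (239 - (1/2)q_L).
The leader anticipates this reaction. Substituting into P = 257 - 0.5Q gives P = 275/2 - (1/4)q_L, so π_L = (275/2 - (1/4)q_L)q_L - 38q_L.
Leader FOC: 199/2 - (1/2)q_L = 0, so q_L = 199.
Then q_H = (239 - (1/2)·199) = 279/2.
Price P = 257 - (1/2)·(677/2) = 351/4.
Helios's profit: (351/4 - 18)·(279/2) = 9730.1250.

9730.13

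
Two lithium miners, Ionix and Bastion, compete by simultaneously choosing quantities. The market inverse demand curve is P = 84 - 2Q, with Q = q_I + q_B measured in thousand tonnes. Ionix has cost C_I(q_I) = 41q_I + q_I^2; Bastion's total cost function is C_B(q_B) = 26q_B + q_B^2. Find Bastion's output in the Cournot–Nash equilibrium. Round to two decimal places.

8.19

Ionix's profit: π_I = (84 - 2Q)q_I - (41q_I + q_I²). Setting ∂π_I/∂q_I = 0: 43 - 6q_I - 2(q_B) = 0.
Bastion's profit: π_B = (84 - 2Q)q_B - (26q_B + q_B²). Setting ∂π_B/∂q_B = 0: 58 - 6q_B - 2(q_I) = 0.
So q_I = (43 - 2q_B)/6 and q_B = (58 - 2q_I)/6.
Solving the pair: q_I = 71/16, q_B = 131/16.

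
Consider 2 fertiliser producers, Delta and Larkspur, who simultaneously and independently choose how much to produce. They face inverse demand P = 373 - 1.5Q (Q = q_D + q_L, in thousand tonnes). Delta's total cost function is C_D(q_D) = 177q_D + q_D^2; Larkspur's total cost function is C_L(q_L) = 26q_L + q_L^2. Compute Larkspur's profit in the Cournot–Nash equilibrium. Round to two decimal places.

Delta's profit: π_D = (373 - 1.5Q)q_D - (177q_D + q_D²). Setting ∂π_D/∂q_D = 0: 196 - 5q_D - (3/2)(q_L) = 0.
Larkspur's first-order condition: 347 - 5q_L - (3/2)(q_D) = 0.
Rearranging gives the reaction functions q_D = (196 - (3/2)q_L)/5 and q_L = (347 - (3/2)q_D)/5.
Solving the pair: q_D = 1838/91, q_L = 63.3407.
Price P = 373 - (3/2)·(1086/13) = 247.6923.
Larkspur's profit: 247.6923·63.3407 - 26·63.3407 - 63.3407² = 10030.0978.

10030.10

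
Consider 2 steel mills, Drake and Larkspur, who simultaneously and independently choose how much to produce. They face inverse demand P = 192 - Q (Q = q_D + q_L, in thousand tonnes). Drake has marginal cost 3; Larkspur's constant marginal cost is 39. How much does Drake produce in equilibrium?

75

Drake's profit: π_D = (192 - Q)q_D - (3q_D). Setting ∂π_D/∂q_D = 0: 189 - 2q_D - (q_L) = 0.
Larkspur's first-order condition: 153 - 2q_L - (q_D) = 0.
So q_D = (189 - q_L)/2 and q_L = (153 - q_D)/2.
Substituting one into the other gives q_D = 75 and q_L = 39.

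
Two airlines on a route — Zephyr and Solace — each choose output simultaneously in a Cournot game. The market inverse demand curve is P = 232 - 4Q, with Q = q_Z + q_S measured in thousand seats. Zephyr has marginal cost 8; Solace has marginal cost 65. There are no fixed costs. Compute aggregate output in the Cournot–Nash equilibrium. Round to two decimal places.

32.58

Zephyr's profit: π_Z = (232 - 4Q)q_Z - (8q_Z). Setting ∂π_Z/∂q_Z = 0: 224 - 8q_Z - 4(q_S) = 0.
Solace's first-order condition: 167 - 8q_S - 4(q_Z) = 0.
So q_Z = (224 - 4q_S)/8 and q_S = (167 - 4q_Z)/8.
Solving the pair: q_Z = 281/12, q_S = 55/6.
Total output Q = 281/12 + 55/6 = 391/12.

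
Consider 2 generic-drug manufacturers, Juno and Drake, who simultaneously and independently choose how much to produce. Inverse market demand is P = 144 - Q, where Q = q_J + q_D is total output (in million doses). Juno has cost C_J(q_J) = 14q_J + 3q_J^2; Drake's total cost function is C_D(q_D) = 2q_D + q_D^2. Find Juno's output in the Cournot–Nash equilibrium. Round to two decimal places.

12.19

Juno's profit: π_J = (144 - Q)q_J - (14q_J + 3q_J²). Setting ∂π_J/∂q_J = 0: 130 - 8q_J - (q_D) = 0.
Drake's first-order condition: 142 - 4q_D - (q_J) = 0.
Best responses: q_J = (130 - q_D)/8, q_D = (142 - q_J)/4.
Substituting one into the other gives q_J = 378/31 and q_D = 1006/31.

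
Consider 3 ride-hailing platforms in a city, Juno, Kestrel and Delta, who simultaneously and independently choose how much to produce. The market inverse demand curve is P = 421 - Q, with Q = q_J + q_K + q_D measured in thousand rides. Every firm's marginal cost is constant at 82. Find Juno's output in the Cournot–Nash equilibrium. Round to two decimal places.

84.75

Each firm earns π_i = (421 - Q)q_i - 82q_i.
Setting ∂π_i/∂q_i = 0 with rivals' quantities fixed: 339 - 2q_i - Σ_{j≠i} q_j = 0.
By symmetry each firm produces the same amount; substituting Σ_{j≠i} q_j = 2q_i yields q_i = 339/4.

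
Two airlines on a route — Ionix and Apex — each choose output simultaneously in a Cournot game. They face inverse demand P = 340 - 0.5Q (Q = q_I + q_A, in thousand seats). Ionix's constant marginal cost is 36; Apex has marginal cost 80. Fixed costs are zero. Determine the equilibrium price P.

Ionix's profit: π_I = (340 - 0.5Q)q_I - (36q_I). Setting ∂π_I/∂q_I = 0: 304 - q_I - (1/2)(q_A) = 0.
Apex's first-order condition: 260 - q_A - (1/2)(q_I) = 0.
Rearranging gives the reaction functions q_I = (304 - (1/2)q_A) and q_A = (260 - (1/2)q_I).
Substituting one into the other gives q_I = 232 and q_A = 144.
Total output Q = 376, so price P = 340 - (1/2)·376 = 152.

152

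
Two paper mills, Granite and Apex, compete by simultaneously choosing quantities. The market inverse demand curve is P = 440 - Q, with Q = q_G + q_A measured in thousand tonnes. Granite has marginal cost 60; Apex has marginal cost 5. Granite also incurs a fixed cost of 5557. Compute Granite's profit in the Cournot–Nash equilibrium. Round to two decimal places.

6179.11

Granite's profit: π_G = (440 - Q)q_G - (60q_G). Setting ∂π_G/∂q_G = 0: 380 - 2q_G - (q_A) = 0.
Apex's profit: π_A = (440 - Q)q_A - (5q_A). Setting ∂π_A/∂q_A = 0: 435 - 2q_A - (q_G) = 0.
So q_G = (380 - q_A)/2 and q_A = (435 - q_G)/2.
Substituting one into the other gives q_G = 325/3 and q_A = 490/3.
Price P = 440 - 815/3 = 505/3.
Granite's profit: (505/3 - 60)·(325/3) - 5557 = 6179.1111.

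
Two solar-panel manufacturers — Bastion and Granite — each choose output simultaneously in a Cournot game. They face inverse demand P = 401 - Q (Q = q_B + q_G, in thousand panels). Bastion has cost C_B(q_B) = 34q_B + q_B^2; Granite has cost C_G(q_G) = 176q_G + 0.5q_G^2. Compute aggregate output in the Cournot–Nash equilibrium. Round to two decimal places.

Bastion's profit: π_B = (401 - Q)q_B - (34q_B + q_B²). Setting ∂π_B/∂q_B = 0: 367 - 4q_B - (q_G) = 0.
Granite's first-order condition: 225 - 3q_G - (q_B) = 0.
So q_B = (367 - q_G)/4 and q_G = (225 - q_B)/3.
Solving the pair: q_B = 876/11, q_G = 533/11.
Total output Q = 876/11 + 533/11 = 1409/11.

128.09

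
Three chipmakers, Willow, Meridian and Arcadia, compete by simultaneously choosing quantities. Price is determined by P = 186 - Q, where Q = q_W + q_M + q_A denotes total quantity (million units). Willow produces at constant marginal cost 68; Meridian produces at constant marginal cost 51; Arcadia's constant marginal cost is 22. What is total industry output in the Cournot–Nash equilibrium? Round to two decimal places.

Willow's profit: π_W = (186 - Q)q_W - (68q_W). Setting ∂π_W/∂q_W = 0: 118 - 2q_W - (q_M + q_A) = 0.
Meridian's first-order condition: 135 - 2q_M - (q_W + q_A) = 0.
Arcadia's profit: π_A = (186 - Q)q_A - (22q_A). Setting ∂π_A/∂q_A = 0: 164 - 2q_A - (q_W + q_M) = 0.
Summing all 3 equations gives 417 − 4Q = 0, hence Q = 417/4.
Back-substituting: q_W = (118 − 417/4) = 55/4, q_M = (135 − 417/4) = 123/4, q_A = (164 − 417/4) = 239/4.
Total output Q = 55/4 + 123/4 + 239/4 = 417/4.

104.25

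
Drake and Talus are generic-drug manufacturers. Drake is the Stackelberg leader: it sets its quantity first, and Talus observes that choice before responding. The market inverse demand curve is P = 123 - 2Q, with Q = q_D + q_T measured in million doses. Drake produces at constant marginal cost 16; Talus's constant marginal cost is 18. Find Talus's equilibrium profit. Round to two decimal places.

318.78

The follower Talus best-responds to any q_D: π_T = (123 - 2Q)q_T - 18q_T.
Follower FOC: 105 - 2q_D - 4q_T = 0, so q_T(q_D) = (105 - 2q_D)/4.
Drake substitutes q_T(q_D) into its own profit: π_D = q_D(123 - 2q_D - (105 - 2q_D)/2) - 16q_D = (141/2 - q_D)q_D - 16q_D.
Maximising: ∂π_D/∂q_D = 109/2 - 2q_D = 0, giving q_D = 109/4.
Then q_T = (105 - 2·(109/4))/4 = 101/8.
Price P = 123 - 2·(319/8) = 173/4.
Talus's profit: (173/4 - 18)·(101/8) = 318.7813.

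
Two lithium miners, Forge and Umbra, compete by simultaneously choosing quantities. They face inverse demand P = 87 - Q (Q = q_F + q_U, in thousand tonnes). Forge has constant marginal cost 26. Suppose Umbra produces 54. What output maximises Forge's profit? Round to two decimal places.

With the rival's output fixed at 54, Forge's profit is π_F = (87 - 54 - q_F)q_F - (26q_F) = (33 - q_F)q_F - (26q_F).
∂π_F/∂q_F = 7 - 2q_F = 0, so q_F = 7/2.

3.50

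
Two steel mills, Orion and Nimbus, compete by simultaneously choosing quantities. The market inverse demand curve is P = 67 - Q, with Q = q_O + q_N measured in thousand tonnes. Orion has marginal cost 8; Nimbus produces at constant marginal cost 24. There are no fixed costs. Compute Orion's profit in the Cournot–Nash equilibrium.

Orion's profit: π_O = (67 - Q)q_O - (8q_O). Setting ∂π_O/∂q_O = 0: 59 - 2q_O - (q_N) = 0.
Nimbus's first-order condition: 43 - 2q_N - (q_O) = 0.
Best responses: q_O = (59 - q_N)/2, q_N = (43 - q_O)/2.
Solving the pair: q_O = 25, q_N = 9.
Price P = 67 - 34 = 33.
Orion's profit: (33 - 8)·25 = 625.

625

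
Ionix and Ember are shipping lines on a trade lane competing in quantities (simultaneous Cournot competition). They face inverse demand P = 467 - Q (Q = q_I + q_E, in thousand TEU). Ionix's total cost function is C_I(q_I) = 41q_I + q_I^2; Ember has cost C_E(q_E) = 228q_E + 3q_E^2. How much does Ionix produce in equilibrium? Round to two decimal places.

Ionix's profit: π_I = (467 - Q)q_I - (41q_I + q_I²). Setting ∂π_I/∂q_I = 0: 426 - 4q_I - (q_E) = 0.
Ember's first-order condition: 239 - 8q_E - (q_I) = 0.
Best responses: q_I = (426 - q_E)/4, q_E = (239 - q_I)/8.
Solving the pair: q_I = 102.2258, q_E = 530/31.

102.23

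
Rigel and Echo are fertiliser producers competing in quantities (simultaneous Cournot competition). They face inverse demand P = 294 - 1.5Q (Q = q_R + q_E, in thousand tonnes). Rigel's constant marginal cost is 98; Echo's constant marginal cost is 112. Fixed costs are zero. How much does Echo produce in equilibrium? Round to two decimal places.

37.33

Rigel's profit: π_R = (294 - 1.5Q)q_R - (98q_R). Setting ∂π_R/∂q_R = 0: 196 - 3q_R - (3/2)(q_E) = 0.
Echo's profit: π_E = (294 - 1.5Q)q_E - (112q_E). Setting ∂π_E/∂q_E = 0: 182 - 3q_E - (3/2)(q_R) = 0.
So q_R = (196 - (3/2)q_E)/3 and q_E = (182 - (3/2)q_R)/3.
Substituting one into the other gives q_R = 140/3 and q_E = 112/3.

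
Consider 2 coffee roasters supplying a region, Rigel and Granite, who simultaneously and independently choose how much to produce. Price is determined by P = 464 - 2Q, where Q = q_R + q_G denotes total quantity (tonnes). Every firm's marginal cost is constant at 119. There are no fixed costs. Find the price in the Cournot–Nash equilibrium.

234

A representative firm's profit is π_i = q_i(464 - 2Q) - 119q_i.
First-order condition (treating rivals' output as given): 345 - 4q_i - 2q_j = 0.
With identical firms every q_j equals q_i, so q_j = q_i and 345 = 6q_i, giving q_i = 115/2.
Total output Q = 115, so price P = 464 - 2·115 = 234.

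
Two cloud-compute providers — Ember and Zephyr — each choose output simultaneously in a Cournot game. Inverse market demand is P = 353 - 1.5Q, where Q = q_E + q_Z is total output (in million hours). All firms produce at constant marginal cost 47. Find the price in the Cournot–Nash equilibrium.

149

Each firm earns π_i = (353 - 1.5Q)q_i - 47q_i.
First-order condition (treating rivals' output as given): 306 - 3q_i - (3/2)q_j = 0.
With identical firms every q_j equals q_i, so q_j = q_i and 306 = (9/2)q_i, giving q_i = 68.
Total output Q = 136, so price P = 353 - (3/2)·136 = 149.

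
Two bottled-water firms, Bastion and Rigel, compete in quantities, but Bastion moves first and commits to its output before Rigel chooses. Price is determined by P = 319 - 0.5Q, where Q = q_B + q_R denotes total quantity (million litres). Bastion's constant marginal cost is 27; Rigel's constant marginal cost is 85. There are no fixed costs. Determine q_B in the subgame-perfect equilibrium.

The follower Rigel best-responds to any q_B: π_R = (319 - 0.5Q)q_R - 85q_R.
Follower FOC: 234 - (1/2)q_B - q_R = 0, so q_R(q_B) = (234 - (1/2)q_B).
Bastion substitutes q_R(q_B) into its own profit: π_B = q_B(319 - (1/2)q_B - (234 - (1/2)q_B)/2) - 27q_B = (202 - (1/4)q_B)q_B - 27q_B.
Leader FOC: 175 - (1/2)q_B = 0, so q_B = 350.
Then q_R = (234 - (1/2)·350) = 59.

350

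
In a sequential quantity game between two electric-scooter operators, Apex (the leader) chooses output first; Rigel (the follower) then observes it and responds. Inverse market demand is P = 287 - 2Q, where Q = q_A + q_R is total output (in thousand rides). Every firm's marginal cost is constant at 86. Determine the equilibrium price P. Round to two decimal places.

136.25

Solve by backward induction. Given q_A, the follower Rigel maximises π_R = (287 - 2q_A - 2q_R)q_R - 86q_R.
Follower FOC: 201 - 2q_A - 4q_R = 0, so q_R(q_A) = (201 - 2q_A)/4.
Apex substitutes q_R(q_A) into its own profit: π_A = q_A(287 - 2q_A - (201 - 2q_A)/2) - 86q_A = (373/2 - q_A)q_A - 86q_A.
Maximising: ∂π_A/∂q_A = 201/2 - 2q_A = 0, giving q_A = 201/4.
Then q_R = (201 - 2·(201/4))/4 = 201/8.
Total output Q = 603/8, so price P = 287 - 2·(603/8) = 545/4.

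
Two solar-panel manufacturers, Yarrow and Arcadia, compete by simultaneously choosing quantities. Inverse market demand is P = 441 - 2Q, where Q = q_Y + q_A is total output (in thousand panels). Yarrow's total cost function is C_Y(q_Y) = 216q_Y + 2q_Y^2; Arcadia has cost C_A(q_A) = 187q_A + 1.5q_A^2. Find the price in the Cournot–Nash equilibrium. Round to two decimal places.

Yarrow's profit: π_Y = (441 - 2Q)q_Y - (216q_Y + 2q_Y²). Setting ∂π_Y/∂q_Y = 0: 225 - 8q_Y - 2(q_A) = 0.
Arcadia's first-order condition: 254 - 7q_A - 2(q_Y) = 0.
Rearranging gives the reaction functions q_Y = (225 - 2q_A)/8 and q_A = (254 - 2q_Y)/7.
Solving the pair: q_Y = 1067/52, q_A = 791/26.
Total output Q = 50.9423, so price P = 441 - 2·50.9423 = 339.1154.

339.12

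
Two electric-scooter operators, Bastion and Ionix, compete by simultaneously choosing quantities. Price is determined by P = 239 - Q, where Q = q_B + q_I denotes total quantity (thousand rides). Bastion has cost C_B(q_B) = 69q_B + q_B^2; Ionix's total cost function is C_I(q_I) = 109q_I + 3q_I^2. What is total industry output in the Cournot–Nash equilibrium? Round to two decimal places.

Bastion's profit: π_B = (239 - Q)q_B - (69q_B + q_B²). Setting ∂π_B/∂q_B = 0: 170 - 4q_B - (q_I) = 0.
Ionix's first-order condition: 130 - 8q_I - (q_B) = 0.
So q_B = (170 - q_I)/4 and q_I = (130 - q_B)/8.
Solving the pair: q_B = 1230/31, q_I = 350/31.
Total output Q = 1230/31 + 350/31 = 1580/31.

50.97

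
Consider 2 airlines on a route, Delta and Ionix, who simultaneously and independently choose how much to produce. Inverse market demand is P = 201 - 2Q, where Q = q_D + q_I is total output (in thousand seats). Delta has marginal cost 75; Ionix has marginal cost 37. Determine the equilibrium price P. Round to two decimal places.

Delta's profit: π_D = (201 - 2Q)q_D - (75q_D). Setting ∂π_D/∂q_D = 0: 126 - 4q_D - 2(q_I) = 0.
Ionix's first-order condition: 164 - 4q_I - 2(q_D) = 0.
Rearranging gives the reaction functions q_D = (126 - 2q_I)/4 and q_I = (164 - 2q_D)/4.
Solving the pair: q_D = 44/3, q_I = 101/3.
Total output Q = 145/3, so price P = 201 - 2·(145/3) = 313/3.

104.33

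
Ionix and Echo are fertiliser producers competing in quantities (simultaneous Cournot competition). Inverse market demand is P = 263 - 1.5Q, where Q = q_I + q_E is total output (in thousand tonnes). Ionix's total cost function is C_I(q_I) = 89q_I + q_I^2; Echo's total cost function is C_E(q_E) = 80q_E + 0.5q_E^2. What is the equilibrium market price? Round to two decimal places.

Ionix's profit: π_I = (263 - 1.5Q)q_I - (89q_I + q_I²). Setting ∂π_I/∂q_I = 0: 174 - 5q_I - (3/2)(q_E) = 0.
Echo's first-order condition: 183 - 4q_E - (3/2)(q_I) = 0.
Best responses: q_I = (174 - (3/2)q_E)/5, q_E = (183 - (3/2)q_I)/4.
Substituting one into the other gives q_I = 1686/71 and q_E = 36.8451.
Total output Q = 60.5915, so price P = 263 - (3/2)·60.5915 = 172.1127.

172.11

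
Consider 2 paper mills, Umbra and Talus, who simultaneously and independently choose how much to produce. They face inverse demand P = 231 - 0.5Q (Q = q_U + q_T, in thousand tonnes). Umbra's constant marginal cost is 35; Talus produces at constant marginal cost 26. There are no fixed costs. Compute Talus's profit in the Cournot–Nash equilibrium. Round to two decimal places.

Umbra's profit: π_U = (231 - 0.5Q)q_U - (35q_U). Setting ∂π_U/∂q_U = 0: 196 - q_U - (1/2)(q_T) = 0.
Talus's first-order condition: 205 - q_T - (1/2)(q_U) = 0.
So q_U = (196 - (1/2)q_T) and q_T = (205 - (1/2)q_U).
Solving the pair: q_U = 374/3, q_T = 428/3.
Price P = 231 - (1/2)·(802/3) = 292/3.
Talus's profit: (292/3 - 26)·(428/3) = 10176.8889.

10176.89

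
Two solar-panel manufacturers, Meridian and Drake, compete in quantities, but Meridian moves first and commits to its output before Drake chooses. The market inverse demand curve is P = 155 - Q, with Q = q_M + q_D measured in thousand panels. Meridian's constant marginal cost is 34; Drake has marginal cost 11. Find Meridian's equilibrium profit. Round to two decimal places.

Solve by backward induction. Given q_M, the follower Drake maximises π_D = (155 - q_M - q_D)q_D - 11q_D.
Follower FOC: 144 - q_M - 2q_D = 0, so q_D(q_M) = (144 - q_M)/2.
The leader anticipates this reaction. Substituting into P = 155 - Q gives P = 83 - (1/2)q_M, so π_M = (83 - (1/2)q_M)q_M - 34q_M.
The leader's first-order condition 49 - q_M = 0 yields q_M = 49.
Then q_D = (144 - 49)/2 = 95/2.
Price P = 155 - 193/2 = 117/2.
Meridian's profit: (117/2 - 34)·49 = 1200.5000.

1200.50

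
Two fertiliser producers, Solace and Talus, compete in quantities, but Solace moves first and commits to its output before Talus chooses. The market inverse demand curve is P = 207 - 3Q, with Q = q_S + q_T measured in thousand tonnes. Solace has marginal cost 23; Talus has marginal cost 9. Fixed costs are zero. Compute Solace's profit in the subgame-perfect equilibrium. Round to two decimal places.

The follower Talus best-responds to any q_S: π_T = (207 - 3Q)q_T - 9q_T.
Follower FOC: 198 - 3q_S - 6q_T = 0, so q_T(q_S) = (198 - 3q_S)/6.
The leader anticipates this reaction. Substituting into P = 207 - 3Q gives P = 108 - (3/2)q_S, so π_S = (108 - (3/2)q_S)q_S - 23q_S.
The leader's first-order condition 85 - 3q_S = 0 yields q_S = 85/3.
Then q_T = (198 - 3·(85/3))/6 = 113/6.
Price P = 207 - 3·(283/6) = 131/2.
Solace's profit: (131/2 - 23)·(85/3) = 1204.1667.

1204.17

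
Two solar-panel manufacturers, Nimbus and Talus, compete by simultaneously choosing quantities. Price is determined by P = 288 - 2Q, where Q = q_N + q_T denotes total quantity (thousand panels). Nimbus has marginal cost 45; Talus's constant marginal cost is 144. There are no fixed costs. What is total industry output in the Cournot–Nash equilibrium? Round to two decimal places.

64.50

Nimbus's profit: π_N = (288 - 2Q)q_N - (45q_N). Setting ∂π_N/∂q_N = 0: 243 - 4q_N - 2(q_T) = 0.
Talus's profit: π_T = (288 - 2Q)q_T - (144q_T). Setting ∂π_T/∂q_T = 0: 144 - 4q_T - 2(q_N) = 0.
So q_N = (243 - 2q_T)/4 and q_T = (144 - 2q_N)/4.
Substituting one into the other gives q_N = 57 and q_T = 15/2.
Total output Q = 57 + 15/2 = 129/2.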